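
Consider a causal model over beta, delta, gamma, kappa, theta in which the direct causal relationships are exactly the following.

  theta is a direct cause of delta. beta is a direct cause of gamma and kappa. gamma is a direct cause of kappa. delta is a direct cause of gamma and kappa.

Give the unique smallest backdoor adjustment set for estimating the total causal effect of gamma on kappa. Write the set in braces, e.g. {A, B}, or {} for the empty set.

Variables eligible for adjustment (non-descendants of gamma, excluding gamma and kappa): {beta, delta, theta}.
Backdoor paths from gamma to kappa:
  P1: gamma <- delta -> kappa
  P2: gamma <- beta -> kappa
The empty set is not sufficient: P1 (gamma <- delta -> kappa) has no collider blocking it and no conditioned non-collider, so it is open.
Try {beta, delta}:
  P1: blocked at fork node delta ∈ conditioning set.
  P2: blocked at fork node beta ∈ conditioning set.
{beta, delta} contains no descendant of gamma and blocks every backdoor path.
Every element of {beta, delta} is needed (dropping beta leaves P2 open; dropping delta leaves P1 open), so no proper subset is valid.
Among all size-2 subsets of the eligible variables, only {beta, delta} blocks every backdoor path, so it is the unique smallest valid adjustment set.

{beta, delta}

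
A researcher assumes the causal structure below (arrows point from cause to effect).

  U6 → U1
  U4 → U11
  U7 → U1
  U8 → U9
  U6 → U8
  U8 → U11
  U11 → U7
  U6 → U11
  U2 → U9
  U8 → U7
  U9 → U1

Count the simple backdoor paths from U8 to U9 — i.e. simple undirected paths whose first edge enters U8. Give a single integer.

A backdoor path from U8 to U9 is any simple undirected path whose first edge points into U8 (i.e. leaves U8 via a parent).
Parents of U8: {U6}.
Enumerating:
  P1: U8 <- U6 -> U11 -> U7 -> U1 <- U9
  P2: U8 <- U6 -> U1 <- U9
That exhausts the simple backdoor paths. Count: 2.

2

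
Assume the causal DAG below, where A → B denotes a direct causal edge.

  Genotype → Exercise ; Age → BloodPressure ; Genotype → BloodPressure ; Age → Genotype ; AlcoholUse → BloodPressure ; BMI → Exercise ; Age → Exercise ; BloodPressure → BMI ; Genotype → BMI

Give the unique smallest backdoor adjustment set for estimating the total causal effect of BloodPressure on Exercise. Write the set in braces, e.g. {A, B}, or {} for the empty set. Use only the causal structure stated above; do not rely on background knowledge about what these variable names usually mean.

{Age, Genotype}

Variables eligible for adjustment (non-descendants of BloodPressure, excluding BloodPressure and Exercise): {Age, AlcoholUse, Genotype}.
Backdoor paths from BloodPressure to Exercise:
  P1: BloodPressure <- Age -> Genotype -> BMI -> Exercise
  P2: BloodPressure <- Age -> Genotype -> Exercise
  P3: BloodPressure <- Age -> Exercise
  P4: BloodPressure <- Genotype <- Age -> Exercise
  P5: BloodPressure <- Genotype -> BMI -> Exercise
  P6: BloodPressure <- Genotype -> Exercise
The empty set is not sufficient: P1 (BloodPressure <- Age -> Genotype -> BMI -> Exercise) has no collider blocking it and no conditioned non-collider, so it is open.
Try {Age, Genotype}:
  P1: blocked at fork node Age ∈ conditioning set.
  P2: blocked at fork node Age ∈ conditioning set.
  P3: blocked at fork node Age ∈ conditioning set.
  P4: blocked at chain node Genotype ∈ conditioning set.
  P5: blocked at fork node Genotype ∈ conditioning set.
  P6: blocked at fork node Genotype ∈ conditioning set.
{Age, Genotype} contains no descendant of BloodPressure and blocks every backdoor path.
Every element of {Age, Genotype} is needed (dropping Age leaves P3 open; dropping Genotype leaves P5 open), so no proper subset is valid.
Among all size-2 subsets of the eligible variables, only {Age, Genotype} blocks every backdoor path, so it is the unique smallest valid adjustment set.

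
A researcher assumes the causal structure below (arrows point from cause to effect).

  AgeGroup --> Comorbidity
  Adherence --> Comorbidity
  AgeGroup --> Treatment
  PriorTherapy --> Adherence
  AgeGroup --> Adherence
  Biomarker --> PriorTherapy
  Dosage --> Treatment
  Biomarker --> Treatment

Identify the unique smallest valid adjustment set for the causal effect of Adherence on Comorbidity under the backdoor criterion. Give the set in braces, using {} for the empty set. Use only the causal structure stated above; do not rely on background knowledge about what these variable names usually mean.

Variables eligible for adjustment (non-descendants of Adherence, excluding Adherence and Comorbidity): {AgeGroup, Biomarker, Dosage, PriorTherapy, Treatment}.
Backdoor paths from Adherence to Comorbidity:
  P1: Adherence <- AgeGroup -> Comorbidity
  P2: Adherence <- PriorTherapy <- Biomarker -> Treatment <- AgeGroup -> Comorbidity
The empty set is not sufficient: P1 (Adherence <- AgeGroup -> Comorbidity) has no collider blocking it and no conditioned non-collider, so it is open.
Try {AgeGroup}:
  P1: blocked at fork node AgeGroup ∈ conditioning set.
  P2: blocked at collider Treatment (neither it nor any descendant is in the conditioning set).
{AgeGroup} contains no descendant of Adherence and blocks every backdoor path.
No other singleton works — e.g. {Dosage} leaves P1 open — so {AgeGroup} is the unique smallest valid adjustment set.

{AgeGroup}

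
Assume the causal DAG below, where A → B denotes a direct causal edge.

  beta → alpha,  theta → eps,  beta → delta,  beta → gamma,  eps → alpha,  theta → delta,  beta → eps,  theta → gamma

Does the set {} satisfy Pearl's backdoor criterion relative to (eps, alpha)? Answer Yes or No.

No

Backdoor paths from eps to alpha (paths whose first edge points into eps):
  P1: eps <- beta -> alpha
  P2: eps <- theta -> delta <- beta -> alpha
  P3: eps <- theta -> gamma <- beta -> alpha
Condition 1 (no descendant of eps in the set): holds — descendants of eps are {alpha}; none are in {}.
Condition 2 (every backdoor path blocked by {}):
  P1: open — no interior node is in the conditioning set.
  P2: blocked at collider delta (neither it nor any descendant is in the conditioning set).
  P3: blocked at collider gamma (neither it nor any descendant is in the conditioning set).
{} does not satisfy the backdoor criterion.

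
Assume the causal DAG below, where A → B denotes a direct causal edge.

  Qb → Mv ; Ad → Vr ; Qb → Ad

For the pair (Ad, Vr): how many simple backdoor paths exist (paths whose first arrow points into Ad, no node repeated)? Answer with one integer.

0

A backdoor path from Ad to Vr is any simple undirected path whose first edge points into Ad (i.e. leaves Ad via a parent).
Parents of Ad: {Qb}.
No simple path from any parent of Ad reaches Vr without revisiting Ad, so there are no backdoor paths.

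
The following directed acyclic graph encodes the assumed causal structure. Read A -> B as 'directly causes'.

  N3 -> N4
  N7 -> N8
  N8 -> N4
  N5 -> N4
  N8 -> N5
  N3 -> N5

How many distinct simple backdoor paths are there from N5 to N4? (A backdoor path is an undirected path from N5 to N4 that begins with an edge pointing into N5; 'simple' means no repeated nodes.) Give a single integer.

2

A backdoor path from N5 to N4 is any simple undirected path whose first edge points into N5 (i.e. leaves N5 via a parent).
Parents of N5: {N3, N8}.
Enumerating:
  P1: N5 <- N3 -> N4
  P2: N5 <- N8 -> N4
That exhausts the simple backdoor paths. Count: 2.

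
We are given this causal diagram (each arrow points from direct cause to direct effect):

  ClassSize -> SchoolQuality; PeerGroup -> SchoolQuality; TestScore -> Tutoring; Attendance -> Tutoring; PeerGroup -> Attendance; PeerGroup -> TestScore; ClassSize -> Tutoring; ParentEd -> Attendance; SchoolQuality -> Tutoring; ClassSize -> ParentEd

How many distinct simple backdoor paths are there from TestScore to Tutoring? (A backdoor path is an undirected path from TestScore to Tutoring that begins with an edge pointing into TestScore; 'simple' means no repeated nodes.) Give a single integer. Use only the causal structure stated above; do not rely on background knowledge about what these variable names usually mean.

6

A backdoor path from TestScore to Tutoring is any simple undirected path whose first edge points into TestScore (i.e. leaves TestScore via a parent).
Parents of TestScore: {PeerGroup}.
Enumerating:
  P1: TestScore <- PeerGroup -> Attendance <- ParentEd <- ClassSize -> SchoolQuality -> Tutoring
  P2: TestScore <- PeerGroup -> Attendance <- ParentEd <- ClassSize -> Tutoring
  P3: TestScore <- PeerGroup -> Attendance -> Tutoring
  P4: TestScore <- PeerGroup -> SchoolQuality <- ClassSize -> ParentEd -> Attendance -> Tutoring
  P5: TestScore <- PeerGroup -> SchoolQuality <- ClassSize -> Tutoring
  P6: TestScore <- PeerGroup -> SchoolQuality -> Tutoring
That exhausts the simple backdoor paths. Count: 6.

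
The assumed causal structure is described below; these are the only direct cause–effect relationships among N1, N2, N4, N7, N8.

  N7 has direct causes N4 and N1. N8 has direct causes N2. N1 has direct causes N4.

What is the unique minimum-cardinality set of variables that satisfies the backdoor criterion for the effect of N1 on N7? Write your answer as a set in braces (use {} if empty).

Variables eligible for adjustment (non-descendants of N1, excluding N1 and N7): {N2, N4, N8}.
Backdoor paths from N1 to N7:
  P1: N1 <- N4 -> N7
The empty set is not sufficient: P1 (N1 <- N4 -> N7) has no collider blocking it and no conditioned non-collider, so it is open.
Try {N4}:
  P1: blocked at fork node N4 ∈ conditioning set.
{N4} contains no descendant of N1 and blocks every backdoor path.
No other singleton works — e.g. {N2} leaves P1 open — so {N4} is the unique smallest valid adjustment set.

{N4}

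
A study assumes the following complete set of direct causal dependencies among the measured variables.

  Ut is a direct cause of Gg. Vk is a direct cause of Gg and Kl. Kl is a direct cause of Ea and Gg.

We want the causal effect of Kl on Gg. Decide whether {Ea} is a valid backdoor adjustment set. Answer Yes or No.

No

Backdoor paths from Kl to Gg (paths whose first edge points into Kl):
  P1: Kl <- Vk -> Gg
Condition 1 (no descendant of Kl in the set): FAILS — Ea is a descendant of Kl.
Condition 2 (every backdoor path blocked by {Ea}):
  P1: open — no interior node is in the conditioning set.
{Ea} does not satisfy the backdoor criterion.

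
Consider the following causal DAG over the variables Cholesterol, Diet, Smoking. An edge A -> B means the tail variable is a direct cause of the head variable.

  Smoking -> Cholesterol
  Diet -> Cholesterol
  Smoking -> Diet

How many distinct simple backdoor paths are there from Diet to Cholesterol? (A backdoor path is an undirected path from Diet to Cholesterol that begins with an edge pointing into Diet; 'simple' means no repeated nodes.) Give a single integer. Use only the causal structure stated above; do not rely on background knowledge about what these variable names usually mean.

1

A backdoor path from Diet to Cholesterol is any simple undirected path whose first edge points into Diet (i.e. leaves Diet via a parent).
Parents of Diet: {Smoking}.
Enumerating:
  P1: Diet <- Smoking -> Cholesterol
That exhausts the simple backdoor paths. Count: 1.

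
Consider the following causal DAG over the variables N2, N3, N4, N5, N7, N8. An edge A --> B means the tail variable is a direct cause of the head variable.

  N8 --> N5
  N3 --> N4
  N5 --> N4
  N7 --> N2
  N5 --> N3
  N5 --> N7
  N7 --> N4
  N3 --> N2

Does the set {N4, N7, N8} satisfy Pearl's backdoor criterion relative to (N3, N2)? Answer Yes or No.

No

Backdoor paths from N3 to N2 (paths whose first edge points into N3):
  P1: N3 <- N5 -> N7 -> N2
  P2: N3 <- N5 -> N4 <- N7 -> N2
Condition 1 (no descendant of N3 in the set): FAILS — N4 is a descendant of N3.
Condition 2 (every backdoor path blocked by {N4, N7, N8}):
  P1: blocked at chain node N7 ∈ conditioning set.
  P2: blocked at fork node N7 ∈ conditioning set.
{N4, N7, N8} does not satisfy the backdoor criterion.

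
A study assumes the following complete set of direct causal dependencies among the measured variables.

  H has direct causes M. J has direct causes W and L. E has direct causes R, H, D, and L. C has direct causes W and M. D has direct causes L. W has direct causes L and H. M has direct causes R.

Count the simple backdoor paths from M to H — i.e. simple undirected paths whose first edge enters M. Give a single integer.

A backdoor path from M to H is any simple undirected path whose first edge points into M (i.e. leaves M via a parent).
Parents of M: {R}.
Enumerating:
  P1: M <- R -> E <- L -> W <- H
  P2: M <- R -> E <- L -> J <- W <- H
  P3: M <- R -> E <- H
  P4: M <- R -> E <- D <- L -> W <- H
  P5: M <- R -> E <- D <- L -> J <- W <- H
That exhausts the simple backdoor paths. Count: 5.

5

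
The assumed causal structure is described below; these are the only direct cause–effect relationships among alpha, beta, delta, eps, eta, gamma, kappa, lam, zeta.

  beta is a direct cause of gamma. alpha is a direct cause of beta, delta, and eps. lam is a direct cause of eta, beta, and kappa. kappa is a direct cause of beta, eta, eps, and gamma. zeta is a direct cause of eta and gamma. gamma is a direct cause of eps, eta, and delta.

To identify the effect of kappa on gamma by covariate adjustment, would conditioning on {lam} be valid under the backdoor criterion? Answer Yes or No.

Yes

Backdoor paths from kappa to gamma (paths whose first edge points into kappa):
  P1: kappa <- lam -> beta <- alpha -> delta <- gamma
  P2: kappa <- lam -> beta <- alpha -> eps <- gamma
  P3: kappa <- lam -> beta -> gamma
  P4: kappa <- lam -> eta <- zeta -> gamma
  P5: kappa <- lam -> eta <- gamma
Condition 1 (no descendant of kappa in the set): holds — descendants of kappa are {beta, delta, eps, eta, gamma}; none are in {lam}.
Condition 2 (every backdoor path blocked by {lam}):
  P1: blocked at fork node lam ∈ conditioning set.
  P2: blocked at fork node lam ∈ conditioning set.
  P3: blocked at fork node lam ∈ conditioning set.
  P4: blocked at fork node lam ∈ conditioning set.
  P5: blocked at fork node lam ∈ conditioning set.
{lam} satisfies the backdoor criterion.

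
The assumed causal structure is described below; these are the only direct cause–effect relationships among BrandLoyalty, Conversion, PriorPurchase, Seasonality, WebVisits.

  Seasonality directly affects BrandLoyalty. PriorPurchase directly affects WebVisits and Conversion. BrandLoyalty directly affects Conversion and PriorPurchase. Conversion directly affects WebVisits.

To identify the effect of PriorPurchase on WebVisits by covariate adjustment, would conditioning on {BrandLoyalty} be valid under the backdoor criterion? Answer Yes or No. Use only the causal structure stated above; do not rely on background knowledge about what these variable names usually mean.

Yes

Backdoor paths from PriorPurchase to WebVisits (paths whose first edge points into PriorPurchase):
  P1: PriorPurchase <- BrandLoyalty -> Conversion -> WebVisits
Condition 1 (no descendant of PriorPurchase in the set): holds — descendants of PriorPurchase are {Conversion, WebVisits}; none are in {BrandLoyalty}.
Condition 2 (every backdoor path blocked by {BrandLoyalty}):
  P1: blocked at fork node BrandLoyalty ∈ conditioning set.
{BrandLoyalty} satisfies the backdoor criterion.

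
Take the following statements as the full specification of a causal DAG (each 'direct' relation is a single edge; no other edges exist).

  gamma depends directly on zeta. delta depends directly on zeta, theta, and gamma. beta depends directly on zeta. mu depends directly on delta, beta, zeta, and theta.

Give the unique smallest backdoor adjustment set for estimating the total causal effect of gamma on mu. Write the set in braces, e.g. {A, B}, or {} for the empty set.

Variables eligible for adjustment (non-descendants of gamma, excluding gamma and mu): {beta, theta, zeta}.
Backdoor paths from gamma to mu:
  P1: gamma <- zeta -> beta -> mu
  P2: gamma <- zeta -> delta <- theta -> mu
  P3: gamma <- zeta -> delta -> mu
  P4: gamma <- zeta -> mu
The empty set is not sufficient: P1 (gamma <- zeta -> beta -> mu) has no collider blocking it and no conditioned non-collider, so it is open.
Try {zeta}:
  P1: blocked at fork node zeta ∈ conditioning set.
  P2: blocked at fork node zeta ∈ conditioning set.
  P3: blocked at fork node zeta ∈ conditioning set.
  P4: blocked at fork node zeta ∈ conditioning set.
{zeta} contains no descendant of gamma and blocks every backdoor path.
No other singleton works — e.g. {theta} leaves P1 open — so {zeta} is the unique smallest valid adjustment set.

{zeta}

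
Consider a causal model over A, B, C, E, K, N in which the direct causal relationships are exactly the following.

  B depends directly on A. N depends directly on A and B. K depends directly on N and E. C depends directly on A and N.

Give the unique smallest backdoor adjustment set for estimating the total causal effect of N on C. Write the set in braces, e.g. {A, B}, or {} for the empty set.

Variables eligible for adjustment (non-descendants of N, excluding N and C): {A, B, E}.
Backdoor paths from N to C:
  P1: N <- A -> C
  P2: N <- B <- A -> C
The empty set is not sufficient: P1 (N <- A -> C) has no collider blocking it and no conditioned non-collider, so it is open.
Try {A}:
  P1: blocked at fork node A ∈ conditioning set.
  P2: blocked at fork node A ∈ conditioning set.
{A} contains no descendant of N and blocks every backdoor path.
No other singleton works — e.g. {B} leaves P1 open — so {A} is the unique smallest valid adjustment set.

{A}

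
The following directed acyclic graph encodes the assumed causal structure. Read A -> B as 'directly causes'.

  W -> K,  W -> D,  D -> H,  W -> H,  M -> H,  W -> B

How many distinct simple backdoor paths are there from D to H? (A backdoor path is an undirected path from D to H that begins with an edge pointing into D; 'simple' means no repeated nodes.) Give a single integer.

1

A backdoor path from D to H is any simple undirected path whose first edge points into D (i.e. leaves D via a parent).
Parents of D: {W}.
Enumerating:
  P1: D <- W -> H
That exhausts the simple backdoor paths. Count: 1.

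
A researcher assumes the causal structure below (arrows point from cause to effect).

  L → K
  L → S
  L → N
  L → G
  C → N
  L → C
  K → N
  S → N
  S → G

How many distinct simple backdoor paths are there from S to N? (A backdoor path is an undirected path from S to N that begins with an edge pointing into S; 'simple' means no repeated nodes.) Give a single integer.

3

A backdoor path from S to N is any simple undirected path whose first edge points into S (i.e. leaves S via a parent).
Parents of S: {L}.
Enumerating:
  P1: S <- L -> K -> N
  P2: S <- L -> C -> N
  P3: S <- L -> N
That exhausts the simple backdoor paths. Count: 3.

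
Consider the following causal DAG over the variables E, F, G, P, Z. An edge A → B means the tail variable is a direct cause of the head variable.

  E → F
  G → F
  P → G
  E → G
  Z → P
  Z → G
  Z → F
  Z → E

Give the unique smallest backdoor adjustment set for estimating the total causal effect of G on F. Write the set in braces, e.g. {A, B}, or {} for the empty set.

{E, Z}

Variables eligible for adjustment (non-descendants of G, excluding G and F): {E, P, Z}.
Backdoor paths from G to F:
  P1: G <- Z -> E -> F
  P2: G <- Z -> F
  P3: G <- E <- Z -> F
  P4: G <- E -> F
  P5: G <- P <- Z -> E -> F
  P6: G <- P <- Z -> F
The empty set is not sufficient: P1 (G <- Z -> E -> F) has no collider blocking it and no conditioned non-collider, so it is open.
Try {E, Z}:
  P1: blocked at fork node Z ∈ conditioning set.
  P2: blocked at fork node Z ∈ conditioning set.
  P3: blocked at chain node E ∈ conditioning set.
  P4: blocked at fork node E ∈ conditioning set.
  P5: blocked at fork node Z ∈ conditioning set.
  P6: blocked at fork node Z ∈ conditioning set.
{E, Z} contains no descendant of G and blocks every backdoor path.
Every element of {E, Z} is needed (dropping E leaves P4 open; dropping Z leaves P2 open), so no proper subset is valid.
Among all size-2 subsets of the eligible variables, only {E, Z} blocks every backdoor path, so it is the unique smallest valid adjustment set.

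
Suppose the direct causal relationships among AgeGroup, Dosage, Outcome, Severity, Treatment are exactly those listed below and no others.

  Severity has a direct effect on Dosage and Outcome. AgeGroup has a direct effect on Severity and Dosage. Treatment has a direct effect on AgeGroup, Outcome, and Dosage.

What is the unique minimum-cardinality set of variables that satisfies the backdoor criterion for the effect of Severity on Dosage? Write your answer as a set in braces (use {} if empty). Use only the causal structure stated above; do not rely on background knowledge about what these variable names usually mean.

Variables eligible for adjustment (non-descendants of Severity, excluding Severity and Dosage): {AgeGroup, Treatment}.
Backdoor paths from Severity to Dosage:
  P1: Severity <- AgeGroup <- Treatment -> Dosage
  P2: Severity <- AgeGroup -> Dosage
The empty set is not sufficient: P1 (Severity <- AgeGroup <- Treatment -> Dosage) has no collider blocking it and no conditioned non-collider, so it is open.
Try {AgeGroup}:
  P1: blocked at chain node AgeGroup ∈ conditioning set.
  P2: blocked at fork node AgeGroup ∈ conditioning set.
{AgeGroup} contains no descendant of Severity and blocks every backdoor path.
No other singleton works — e.g. {Treatment} leaves P2 open — so {AgeGroup} is the unique smallest valid adjustment set.

{AgeGroup}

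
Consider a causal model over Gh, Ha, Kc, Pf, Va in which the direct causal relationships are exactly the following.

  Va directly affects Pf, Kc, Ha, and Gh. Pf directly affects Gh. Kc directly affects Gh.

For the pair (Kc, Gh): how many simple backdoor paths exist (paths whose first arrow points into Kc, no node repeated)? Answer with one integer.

2

A backdoor path from Kc to Gh is any simple undirected path whose first edge points into Kc (i.e. leaves Kc via a parent).
Parents of Kc: {Va}.
Enumerating:
  P1: Kc <- Va -> Pf -> Gh
  P2: Kc <- Va -> Gh
That exhausts the simple backdoor paths. Count: 2.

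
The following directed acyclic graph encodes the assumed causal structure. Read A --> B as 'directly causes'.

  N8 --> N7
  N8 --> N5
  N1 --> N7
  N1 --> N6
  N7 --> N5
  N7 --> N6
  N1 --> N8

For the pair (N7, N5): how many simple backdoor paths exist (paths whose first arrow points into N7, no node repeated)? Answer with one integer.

2

A backdoor path from N7 to N5 is any simple undirected path whose first edge points into N7 (i.e. leaves N7 via a parent).
Parents of N7: {N1, N8}.
Enumerating:
  P1: N7 <- N1 -> N8 -> N5
  P2: N7 <- N8 -> N5
That exhausts the simple backdoor paths. Count: 2.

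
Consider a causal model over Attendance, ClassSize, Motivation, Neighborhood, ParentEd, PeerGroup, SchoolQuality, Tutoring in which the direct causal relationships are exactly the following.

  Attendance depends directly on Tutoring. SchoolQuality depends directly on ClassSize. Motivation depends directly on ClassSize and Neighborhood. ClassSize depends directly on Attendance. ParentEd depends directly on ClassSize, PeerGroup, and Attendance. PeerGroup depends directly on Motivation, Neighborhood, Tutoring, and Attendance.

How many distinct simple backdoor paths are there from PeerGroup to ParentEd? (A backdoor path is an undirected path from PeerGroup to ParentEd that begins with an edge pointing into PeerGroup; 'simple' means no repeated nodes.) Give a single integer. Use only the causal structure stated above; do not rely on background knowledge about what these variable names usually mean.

8

A backdoor path from PeerGroup to ParentEd is any simple undirected path whose first edge points into PeerGroup (i.e. leaves PeerGroup via a parent).
Parents of PeerGroup: {Attendance, Motivation, Neighborhood, Tutoring}.
Enumerating:
  P1: PeerGroup <- Tutoring -> Attendance -> ClassSize -> ParentEd
  P2: PeerGroup <- Tutoring -> Attendance -> ParentEd
  P3: PeerGroup <- Attendance -> ClassSize -> ParentEd
  P4: PeerGroup <- Attendance -> ParentEd
  P5: PeerGroup <- Neighborhood -> Motivation <- ClassSize <- Attendance -> ParentEd
  P6: PeerGroup <- Neighborhood -> Motivation <- ClassSize -> ParentEd
  P7: PeerGroup <- Motivation <- ClassSize <- Attendance -> ParentEd
  P8: PeerGroup <- Motivation <- ClassSize -> ParentEd
That exhausts the simple backdoor paths. Count: 8.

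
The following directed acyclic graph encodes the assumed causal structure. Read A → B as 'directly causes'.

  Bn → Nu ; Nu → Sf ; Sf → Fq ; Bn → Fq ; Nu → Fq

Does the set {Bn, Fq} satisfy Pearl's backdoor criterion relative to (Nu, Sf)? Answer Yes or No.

Backdoor paths from Nu to Sf (paths whose first edge points into Nu):
  P1: Nu <- Bn -> Fq <- Sf
Condition 1 (no descendant of Nu in the set): FAILS — Fq is a descendant of Nu.
Condition 2 (every backdoor path blocked by {Bn, Fq}):
  P1: blocked at fork node Bn ∈ conditioning set.
{Bn, Fq} does not satisfy the backdoor criterion.

No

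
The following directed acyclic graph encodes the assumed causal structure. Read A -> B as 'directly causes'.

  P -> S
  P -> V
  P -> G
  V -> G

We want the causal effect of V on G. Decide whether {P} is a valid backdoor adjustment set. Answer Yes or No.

Backdoor paths from V to G (paths whose first edge points into V):
  P1: V <- P -> G
Condition 1 (no descendant of V in the set): holds — descendants of V are {G}; none are in {P}.
Condition 2 (every backdoor path blocked by {P}):
  P1: blocked at fork node P ∈ conditioning set.
{P} satisfies the backdoor criterion.

Yes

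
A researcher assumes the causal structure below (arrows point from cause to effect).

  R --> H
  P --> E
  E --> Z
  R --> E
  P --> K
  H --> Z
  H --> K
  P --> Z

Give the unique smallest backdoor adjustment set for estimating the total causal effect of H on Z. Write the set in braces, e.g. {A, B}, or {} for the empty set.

Variables eligible for adjustment (non-descendants of H, excluding H and Z): {E, P, R}.
Backdoor paths from H to Z:
  P1: H <- R -> E <- P -> Z
  P2: H <- R -> E -> Z
The empty set is not sufficient: P2 (H <- R -> E -> Z) has no collider blocking it and no conditioned non-collider, so it is open.
Try {R}:
  P1: blocked at fork node R ∈ conditioning set.
  P2: blocked at fork node R ∈ conditioning set.
{R} contains no descendant of H and blocks every backdoor path.
No other singleton works — e.g. {P} leaves P2 open — so {R} is the unique smallest valid adjustment set.

{R}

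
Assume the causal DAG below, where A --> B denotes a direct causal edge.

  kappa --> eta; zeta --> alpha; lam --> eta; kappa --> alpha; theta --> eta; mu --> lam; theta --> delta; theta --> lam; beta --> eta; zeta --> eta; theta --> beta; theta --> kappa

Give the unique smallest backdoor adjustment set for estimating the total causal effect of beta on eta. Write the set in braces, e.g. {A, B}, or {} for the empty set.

Variables eligible for adjustment (non-descendants of beta, excluding beta and eta): {alpha, delta, kappa, lam, mu, theta, zeta}.
Backdoor paths from beta to eta:
  P1: beta <- theta -> kappa -> alpha <- zeta -> eta
  P2: beta <- theta -> kappa -> eta
  P3: beta <- theta -> lam -> eta
  P4: beta <- theta -> eta
The empty set is not sufficient: P2 (beta <- theta -> kappa -> eta) has no collider blocking it and no conditioned non-collider, so it is open.
Try {theta}:
  P1: blocked at fork node theta ∈ conditioning set.
  P2: blocked at fork node theta ∈ conditioning set.
  P3: blocked at fork node theta ∈ conditioning set.
  P4: blocked at fork node theta ∈ conditioning set.
{theta} contains no descendant of beta and blocks every backdoor path.
No other singleton works — e.g. {kappa} leaves P3 open — so {theta} is the unique smallest valid adjustment set.

{theta}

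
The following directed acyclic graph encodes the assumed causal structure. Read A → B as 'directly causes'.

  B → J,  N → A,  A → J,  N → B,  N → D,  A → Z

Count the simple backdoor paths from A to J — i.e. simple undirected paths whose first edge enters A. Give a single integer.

1

A backdoor path from A to J is any simple undirected path whose first edge points into A (i.e. leaves A via a parent).
Parents of A: {N}.
Enumerating:
  P1: A <- N -> B -> J
That exhausts the simple backdoor paths. Count: 1.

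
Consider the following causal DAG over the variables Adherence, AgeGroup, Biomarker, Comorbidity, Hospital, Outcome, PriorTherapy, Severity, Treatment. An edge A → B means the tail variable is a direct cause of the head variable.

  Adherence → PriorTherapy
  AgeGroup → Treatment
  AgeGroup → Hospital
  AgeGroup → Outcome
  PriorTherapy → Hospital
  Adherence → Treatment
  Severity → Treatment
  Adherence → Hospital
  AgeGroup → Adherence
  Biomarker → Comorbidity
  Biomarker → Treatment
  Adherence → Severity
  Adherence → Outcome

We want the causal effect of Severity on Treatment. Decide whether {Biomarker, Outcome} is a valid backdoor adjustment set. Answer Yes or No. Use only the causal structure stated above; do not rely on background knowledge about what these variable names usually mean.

Backdoor paths from Severity to Treatment (paths whose first edge points into Severity):
  P1: Severity <- Adherence <- AgeGroup -> Treatment
  P2: Severity <- Adherence -> PriorTherapy -> Hospital <- AgeGroup -> Treatment
  P3: Severity <- Adherence -> Outcome <- AgeGroup -> Treatment
  P4: Severity <- Adherence -> Hospital <- AgeGroup -> Treatment
  P5: Severity <- Adherence -> Treatment
Condition 1 (no descendant of Severity in the set): holds — descendants of Severity are {Treatment}; none are in {Biomarker, Outcome}.
Condition 2 (every backdoor path blocked by {Biomarker, Outcome}):
  P1: open — no interior node is in the conditioning set.
  P2: blocked at collider Hospital (neither it nor any descendant is in the conditioning set).
  P3: open — collider(s) Outcome are conditioned on (or have a conditioned descendant) and no non-collider on the path is in the set.
  P4: blocked at collider Hospital (neither it nor any descendant is in the conditioning set).
  P5: open — no interior node is in the conditioning set.
{Biomarker, Outcome} does not satisfy the backdoor criterion.

No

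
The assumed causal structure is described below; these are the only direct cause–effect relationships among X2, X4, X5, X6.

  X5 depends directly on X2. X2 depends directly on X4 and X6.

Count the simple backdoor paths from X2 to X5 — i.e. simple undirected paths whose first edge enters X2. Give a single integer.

A backdoor path from X2 to X5 is any simple undirected path whose first edge points into X2 (i.e. leaves X2 via a parent).
Parents of X2: {X4, X6}.
No simple path from any parent of X2 reaches X5 without revisiting X2, so there are no backdoor paths.

0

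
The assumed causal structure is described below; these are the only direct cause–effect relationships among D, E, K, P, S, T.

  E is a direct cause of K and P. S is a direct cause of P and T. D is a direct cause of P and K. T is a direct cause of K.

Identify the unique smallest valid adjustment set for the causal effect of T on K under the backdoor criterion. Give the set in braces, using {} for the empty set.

{}

Variables eligible for adjustment (non-descendants of T, excluding T and K): {D, E, P, S}.
Backdoor paths from T to K:
  P1: T <- S -> P <- E -> K
  P2: T <- S -> P <- D -> K
Each backdoor path contains an unconditioned collider, so every path is already blocked with the empty conditioning set:
  P1: blocked at collider P (neither it nor any descendant is in the conditioning set).
  P2: blocked at collider P (neither it nor any descendant is in the conditioning set).
The empty set is therefore the unique smallest valid set.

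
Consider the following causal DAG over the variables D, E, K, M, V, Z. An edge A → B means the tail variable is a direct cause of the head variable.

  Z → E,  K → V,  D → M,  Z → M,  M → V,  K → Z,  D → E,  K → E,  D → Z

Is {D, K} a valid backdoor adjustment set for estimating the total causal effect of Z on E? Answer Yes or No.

Backdoor paths from Z to E (paths whose first edge points into Z):
  P1: Z <- D -> M -> V <- K -> E
  P2: Z <- D -> E
  P3: Z <- K -> V <- M <- D -> E
  P4: Z <- K -> E
Condition 1 (no descendant of Z in the set): holds — descendants of Z are {E, M, V}; none are in {D, K}.
Condition 2 (every backdoor path blocked by {D, K}):
  P1: blocked at fork node D ∈ conditioning set.
  P2: blocked at fork node D ∈ conditioning set.
  P3: blocked at fork node K ∈ conditioning set.
  P4: blocked at fork node K ∈ conditioning set.
{D, K} satisfies the backdoor criterion.

Yes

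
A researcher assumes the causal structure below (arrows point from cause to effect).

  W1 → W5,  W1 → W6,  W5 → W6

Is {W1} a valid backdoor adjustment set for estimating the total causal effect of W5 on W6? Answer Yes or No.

Backdoor paths from W5 to W6 (paths whose first edge points into W5):
  P1: W5 <- W1 -> W6
Condition 1 (no descendant of W5 in the set): holds — descendants of W5 are {W6}; none are in {W1}.
Condition 2 (every backdoor path blocked by {W1}):
  P1: blocked at fork node W1 ∈ conditioning set.
{W1} satisfies the backdoor criterion.

Yes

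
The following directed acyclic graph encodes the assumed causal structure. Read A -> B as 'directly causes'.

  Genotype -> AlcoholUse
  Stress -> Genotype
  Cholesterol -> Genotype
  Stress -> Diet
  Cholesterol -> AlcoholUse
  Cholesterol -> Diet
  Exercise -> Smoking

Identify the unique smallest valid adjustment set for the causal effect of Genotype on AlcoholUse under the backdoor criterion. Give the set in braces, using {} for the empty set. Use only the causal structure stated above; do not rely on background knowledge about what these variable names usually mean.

Variables eligible for adjustment (non-descendants of Genotype, excluding Genotype and AlcoholUse): {Cholesterol, Diet, Exercise, Smoking, Stress}.
Backdoor paths from Genotype to AlcoholUse:
  P1: Genotype <- Cholesterol -> AlcoholUse
  P2: Genotype <- Stress -> Diet <- Cholesterol -> AlcoholUse
The empty set is not sufficient: P1 (Genotype <- Cholesterol -> AlcoholUse) has no collider blocking it and no conditioned non-collider, so it is open.
Try {Cholesterol}:
  P1: blocked at fork node Cholesterol ∈ conditioning set.
  P2: blocked at collider Diet (neither it nor any descendant is in the conditioning set).
{Cholesterol} contains no descendant of Genotype and blocks every backdoor path.
No other singleton works — e.g. {Stress} leaves P1 open — so {Cholesterol} is the unique smallest valid adjustment set.

{Cholesterol}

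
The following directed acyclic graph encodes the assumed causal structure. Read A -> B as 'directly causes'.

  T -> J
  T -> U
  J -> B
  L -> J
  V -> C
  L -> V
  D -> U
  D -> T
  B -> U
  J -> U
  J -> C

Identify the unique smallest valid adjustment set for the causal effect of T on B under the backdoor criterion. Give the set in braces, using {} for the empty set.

{}

Variables eligible for adjustment (non-descendants of T, excluding T and B): {D, L, V}.
Backdoor paths from T to B:
  P1: T <- D -> U <- J -> B
  P2: T <- D -> U <- B
Each backdoor path contains an unconditioned collider, so every path is already blocked with the empty conditioning set:
  P1: blocked at collider U (neither it nor any descendant is in the conditioning set).
  P2: blocked at collider U (neither it nor any descendant is in the conditioning set).
The empty set is therefore the unique smallest valid set.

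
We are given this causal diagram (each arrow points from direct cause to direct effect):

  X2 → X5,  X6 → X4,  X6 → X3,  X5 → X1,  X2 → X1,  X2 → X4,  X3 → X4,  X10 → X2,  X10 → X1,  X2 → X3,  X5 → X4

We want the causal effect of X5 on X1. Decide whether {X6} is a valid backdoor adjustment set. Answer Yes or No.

Backdoor paths from X5 to X1 (paths whose first edge points into X5):
  P1: X5 <- X2 <- X10 -> X1
  P2: X5 <- X2 -> X1
Condition 1 (no descendant of X5 in the set): holds — descendants of X5 are {X1, X4}; none are in {X6}.
Condition 2 (every backdoor path blocked by {X6}):
  P1: open — no interior node is in the conditioning set.
  P2: open — no interior node is in the conditioning set.
{X6} does not satisfy the backdoor criterion.

No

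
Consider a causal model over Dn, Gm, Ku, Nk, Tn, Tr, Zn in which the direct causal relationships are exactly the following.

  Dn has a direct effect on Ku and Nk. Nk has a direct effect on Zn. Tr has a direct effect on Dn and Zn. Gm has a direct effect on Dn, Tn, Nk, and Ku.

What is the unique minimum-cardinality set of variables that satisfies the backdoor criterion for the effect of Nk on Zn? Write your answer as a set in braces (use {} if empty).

{Tr}

Variables eligible for adjustment (non-descendants of Nk, excluding Nk and Zn): {Dn, Gm, Ku, Tn, Tr}.
Backdoor paths from Nk to Zn:
  P1: Nk <- Gm -> Dn <- Tr -> Zn
  P2: Nk <- Gm -> Ku <- Dn <- Tr -> Zn
  P3: Nk <- Dn <- Tr -> Zn
The empty set is not sufficient: P3 (Nk <- Dn <- Tr -> Zn) has no collider blocking it and no conditioned non-collider, so it is open.
Try {Tr}:
  P1: blocked at collider Dn (neither it nor any descendant is in the conditioning set).
  P2: blocked at collider Ku (neither it nor any descendant is in the conditioning set).
  P3: blocked at fork node Tr ∈ conditioning set.
{Tr} contains no descendant of Nk and blocks every backdoor path.
No other singleton works — e.g. {Gm} leaves P3 open — so {Tr} is the unique smallest valid adjustment set.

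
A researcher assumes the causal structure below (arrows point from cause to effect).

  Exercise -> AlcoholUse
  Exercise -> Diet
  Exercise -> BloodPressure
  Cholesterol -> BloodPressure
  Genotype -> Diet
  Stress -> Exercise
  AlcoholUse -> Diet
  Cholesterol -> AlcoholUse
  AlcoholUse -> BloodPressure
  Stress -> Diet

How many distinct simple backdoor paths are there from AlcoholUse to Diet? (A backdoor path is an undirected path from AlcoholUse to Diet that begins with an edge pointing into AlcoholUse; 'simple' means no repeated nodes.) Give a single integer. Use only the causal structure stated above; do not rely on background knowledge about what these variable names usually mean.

A backdoor path from AlcoholUse to Diet is any simple undirected path whose first edge points into AlcoholUse (i.e. leaves AlcoholUse via a parent).
Parents of AlcoholUse: {Cholesterol, Exercise}.
Enumerating:
  P1: AlcoholUse <- Cholesterol -> BloodPressure <- Exercise <- Stress -> Diet
  P2: AlcoholUse <- Cholesterol -> BloodPressure <- Exercise -> Diet
  P3: AlcoholUse <- Exercise <- Stress -> Diet
  P4: AlcoholUse <- Exercise -> Diet
That exhausts the simple backdoor paths. Count: 4.

4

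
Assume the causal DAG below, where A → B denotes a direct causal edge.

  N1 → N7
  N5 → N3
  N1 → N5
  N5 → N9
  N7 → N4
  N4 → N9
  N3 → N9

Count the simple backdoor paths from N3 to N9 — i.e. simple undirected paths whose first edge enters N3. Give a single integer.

2

A backdoor path from N3 to N9 is any simple undirected path whose first edge points into N3 (i.e. leaves N3 via a parent).
Parents of N3: {N5}.
Enumerating:
  P1: N3 <- N5 <- N1 -> N7 -> N4 -> N9
  P2: N3 <- N5 -> N9
That exhausts the simple backdoor paths. Count: 2.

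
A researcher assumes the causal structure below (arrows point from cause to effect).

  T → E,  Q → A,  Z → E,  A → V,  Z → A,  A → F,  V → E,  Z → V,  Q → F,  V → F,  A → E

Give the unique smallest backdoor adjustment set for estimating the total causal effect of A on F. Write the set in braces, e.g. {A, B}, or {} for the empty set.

{Q, Z}

Variables eligible for adjustment (non-descendants of A, excluding A and F): {Q, T, Z}.
Backdoor paths from A to F:
  P1: A <- Z -> V -> F
  P2: A <- Z -> E <- V -> F
  P3: A <- Q -> F
The empty set is not sufficient: P1 (A <- Z -> V -> F) has no collider blocking it and no conditioned non-collider, so it is open.
Try {Q, Z}:
  P1: blocked at fork node Z ∈ conditioning set.
  P2: blocked at fork node Z ∈ conditioning set.
  P3: blocked at fork node Q ∈ conditioning set.
{Q, Z} contains no descendant of A and blocks every backdoor path.
Every element of {Q, Z} is needed (dropping Q leaves P3 open; dropping Z leaves P1 open), so no proper subset is valid.
Among all size-2 subsets of the eligible variables, only {Q, Z} blocks every backdoor path, so it is the unique smallest valid adjustment set.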